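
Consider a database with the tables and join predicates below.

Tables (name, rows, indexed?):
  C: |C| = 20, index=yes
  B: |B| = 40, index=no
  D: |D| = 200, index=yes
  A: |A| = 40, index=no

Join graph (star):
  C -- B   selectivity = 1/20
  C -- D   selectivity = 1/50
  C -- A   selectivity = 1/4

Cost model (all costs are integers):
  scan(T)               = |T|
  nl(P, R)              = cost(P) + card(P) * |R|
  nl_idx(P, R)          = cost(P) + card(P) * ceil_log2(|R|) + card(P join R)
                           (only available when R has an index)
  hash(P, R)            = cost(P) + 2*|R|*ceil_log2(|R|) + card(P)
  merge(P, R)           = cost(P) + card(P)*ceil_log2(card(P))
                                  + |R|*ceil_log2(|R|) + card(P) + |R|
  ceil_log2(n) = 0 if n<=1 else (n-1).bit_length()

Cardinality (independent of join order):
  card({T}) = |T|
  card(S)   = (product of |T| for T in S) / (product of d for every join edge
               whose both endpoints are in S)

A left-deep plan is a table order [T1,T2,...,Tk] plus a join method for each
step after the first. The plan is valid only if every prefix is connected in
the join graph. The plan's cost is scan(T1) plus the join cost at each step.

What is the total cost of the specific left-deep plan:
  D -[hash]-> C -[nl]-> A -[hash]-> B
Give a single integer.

step 1: scan D: cost=200, card=200
step 2: join C via hash
    card(P join C) = 200*20/(50) = 80
    cost = 200 + 2*20*5 + 200 = 600
step 3: join A via nl
    card(P join A) = 80*40/(4) = 800
    cost = 600 + 80*40 = 3800
step 4: join B via hash
    card(P join B) = 800*40/(20) = 1600
    cost = 3800 + 2*40*6 + 800 = 5080

5080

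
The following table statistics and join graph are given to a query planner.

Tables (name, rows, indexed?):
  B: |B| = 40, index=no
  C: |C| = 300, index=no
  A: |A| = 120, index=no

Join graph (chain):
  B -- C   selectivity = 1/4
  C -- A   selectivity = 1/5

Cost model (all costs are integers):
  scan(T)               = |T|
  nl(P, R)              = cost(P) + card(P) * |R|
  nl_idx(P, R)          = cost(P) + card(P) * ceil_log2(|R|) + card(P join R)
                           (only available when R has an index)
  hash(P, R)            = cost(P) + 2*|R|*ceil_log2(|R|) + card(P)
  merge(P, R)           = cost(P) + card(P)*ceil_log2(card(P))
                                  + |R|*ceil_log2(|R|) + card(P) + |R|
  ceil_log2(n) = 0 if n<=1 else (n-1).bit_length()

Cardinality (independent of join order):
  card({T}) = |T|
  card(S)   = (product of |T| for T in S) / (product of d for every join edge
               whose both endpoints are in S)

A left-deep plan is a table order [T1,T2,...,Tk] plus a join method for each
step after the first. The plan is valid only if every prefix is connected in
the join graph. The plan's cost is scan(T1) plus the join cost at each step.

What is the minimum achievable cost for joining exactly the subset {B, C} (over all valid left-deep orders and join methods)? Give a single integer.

Selinger DP over subsets of {B,C}:
  {B}: scan cost=40, card=40
  {C}: scan cost=300, card=300
  {BC}: card=3000; try (B,hash)→1080, (C,merge)→3320, (B,merge)→3580, (C,hash)→5480, (C,nl)→12040, (B,nl)→12300; best=1080 via (B,hash)

1080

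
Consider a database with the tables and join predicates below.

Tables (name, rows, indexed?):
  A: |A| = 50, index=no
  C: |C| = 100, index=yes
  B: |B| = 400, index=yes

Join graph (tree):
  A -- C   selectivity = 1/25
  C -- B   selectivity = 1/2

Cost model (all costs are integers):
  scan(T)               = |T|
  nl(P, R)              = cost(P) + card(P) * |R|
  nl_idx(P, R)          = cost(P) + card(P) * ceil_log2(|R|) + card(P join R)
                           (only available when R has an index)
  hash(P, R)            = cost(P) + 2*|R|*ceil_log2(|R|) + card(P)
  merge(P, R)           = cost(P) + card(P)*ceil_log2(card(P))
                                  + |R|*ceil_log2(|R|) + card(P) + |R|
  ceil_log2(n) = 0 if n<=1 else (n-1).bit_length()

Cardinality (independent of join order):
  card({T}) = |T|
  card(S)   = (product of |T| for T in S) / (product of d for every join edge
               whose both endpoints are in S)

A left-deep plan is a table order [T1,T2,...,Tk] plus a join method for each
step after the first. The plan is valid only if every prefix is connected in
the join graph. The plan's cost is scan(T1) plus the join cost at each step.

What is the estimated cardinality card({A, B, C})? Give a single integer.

40000

Tables in S: A(50), B(400), C(100)
Edges inside S: A-C(d=25), C-B(d=2)
numerator = 50 * 400 * 100 = 2000000
denominator = 25 * 2 = 50
card(S) = 2000000 / 50 = 40000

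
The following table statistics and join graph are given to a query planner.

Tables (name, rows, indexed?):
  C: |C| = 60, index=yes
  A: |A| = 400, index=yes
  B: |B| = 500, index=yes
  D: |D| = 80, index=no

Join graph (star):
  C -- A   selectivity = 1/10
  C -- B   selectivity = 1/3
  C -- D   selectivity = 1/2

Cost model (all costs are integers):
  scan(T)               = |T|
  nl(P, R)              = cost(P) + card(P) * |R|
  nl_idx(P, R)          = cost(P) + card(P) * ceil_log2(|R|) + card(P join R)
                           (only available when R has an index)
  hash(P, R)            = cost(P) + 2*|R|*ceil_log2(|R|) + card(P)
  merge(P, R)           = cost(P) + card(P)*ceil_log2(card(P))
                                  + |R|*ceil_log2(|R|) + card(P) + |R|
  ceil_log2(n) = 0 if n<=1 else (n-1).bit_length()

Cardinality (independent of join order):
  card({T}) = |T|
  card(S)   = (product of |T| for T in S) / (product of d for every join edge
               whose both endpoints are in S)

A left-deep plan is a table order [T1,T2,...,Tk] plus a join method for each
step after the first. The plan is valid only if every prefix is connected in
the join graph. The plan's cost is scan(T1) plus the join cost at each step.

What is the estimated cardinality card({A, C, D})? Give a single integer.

Tables in S: A(400), C(60), D(80)
Edges inside S: C-A(d=10), C-D(d=2)
numerator = 400 * 60 * 80 = 1920000
denominator = 10 * 2 = 20
card(S) = 1920000 / 20 = 96000

96000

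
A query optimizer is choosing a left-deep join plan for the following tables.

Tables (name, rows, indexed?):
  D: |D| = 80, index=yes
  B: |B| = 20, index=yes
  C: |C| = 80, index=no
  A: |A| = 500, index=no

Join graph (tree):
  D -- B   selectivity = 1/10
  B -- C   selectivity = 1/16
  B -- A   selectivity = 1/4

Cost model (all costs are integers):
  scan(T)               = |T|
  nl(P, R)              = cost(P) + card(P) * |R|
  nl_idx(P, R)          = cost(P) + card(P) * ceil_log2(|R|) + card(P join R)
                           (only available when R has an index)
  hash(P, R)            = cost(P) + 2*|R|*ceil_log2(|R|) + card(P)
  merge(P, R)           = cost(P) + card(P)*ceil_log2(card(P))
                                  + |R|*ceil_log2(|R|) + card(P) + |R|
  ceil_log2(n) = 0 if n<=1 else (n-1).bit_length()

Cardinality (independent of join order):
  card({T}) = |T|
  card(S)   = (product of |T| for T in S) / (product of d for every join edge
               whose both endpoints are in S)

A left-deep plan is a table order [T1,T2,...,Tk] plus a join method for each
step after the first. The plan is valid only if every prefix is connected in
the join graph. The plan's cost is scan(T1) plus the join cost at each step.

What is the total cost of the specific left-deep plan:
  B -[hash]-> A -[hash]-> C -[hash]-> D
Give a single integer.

26280

step 1: scan B: cost=20, card=20
step 2: join A via hash
    card(P join A) = 20*500/(4) = 2500
    cost = 20 + 2*500*9 + 20 = 9040
step 3: join C via hash
    card(P join C) = 2500*80/(16) = 12500
    cost = 9040 + 2*80*7 + 2500 = 12660
step 4: join D via hash
    card(P join D) = 12500*80/(10) = 100000
    cost = 12660 + 2*80*7 + 12500 = 26280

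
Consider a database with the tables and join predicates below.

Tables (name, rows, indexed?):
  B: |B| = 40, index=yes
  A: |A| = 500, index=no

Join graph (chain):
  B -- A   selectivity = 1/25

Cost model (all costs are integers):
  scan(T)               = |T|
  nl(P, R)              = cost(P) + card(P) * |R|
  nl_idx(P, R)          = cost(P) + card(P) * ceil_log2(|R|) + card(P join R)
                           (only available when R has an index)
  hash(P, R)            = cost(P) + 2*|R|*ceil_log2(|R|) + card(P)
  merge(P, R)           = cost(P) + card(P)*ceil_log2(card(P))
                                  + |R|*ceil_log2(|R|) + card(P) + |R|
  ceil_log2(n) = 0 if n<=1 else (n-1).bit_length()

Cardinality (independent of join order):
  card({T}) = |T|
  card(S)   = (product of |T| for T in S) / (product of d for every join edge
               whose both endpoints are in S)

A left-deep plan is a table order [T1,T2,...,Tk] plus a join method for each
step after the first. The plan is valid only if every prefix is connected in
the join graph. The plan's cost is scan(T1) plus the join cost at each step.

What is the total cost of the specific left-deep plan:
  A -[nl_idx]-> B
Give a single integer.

4300

step 1: scan A: cost=500, card=500
step 2: join B via nl_idx
    card(P join B) = 500*40/(25) = 800
    cost = 500 + 500*6 + 800 = 4300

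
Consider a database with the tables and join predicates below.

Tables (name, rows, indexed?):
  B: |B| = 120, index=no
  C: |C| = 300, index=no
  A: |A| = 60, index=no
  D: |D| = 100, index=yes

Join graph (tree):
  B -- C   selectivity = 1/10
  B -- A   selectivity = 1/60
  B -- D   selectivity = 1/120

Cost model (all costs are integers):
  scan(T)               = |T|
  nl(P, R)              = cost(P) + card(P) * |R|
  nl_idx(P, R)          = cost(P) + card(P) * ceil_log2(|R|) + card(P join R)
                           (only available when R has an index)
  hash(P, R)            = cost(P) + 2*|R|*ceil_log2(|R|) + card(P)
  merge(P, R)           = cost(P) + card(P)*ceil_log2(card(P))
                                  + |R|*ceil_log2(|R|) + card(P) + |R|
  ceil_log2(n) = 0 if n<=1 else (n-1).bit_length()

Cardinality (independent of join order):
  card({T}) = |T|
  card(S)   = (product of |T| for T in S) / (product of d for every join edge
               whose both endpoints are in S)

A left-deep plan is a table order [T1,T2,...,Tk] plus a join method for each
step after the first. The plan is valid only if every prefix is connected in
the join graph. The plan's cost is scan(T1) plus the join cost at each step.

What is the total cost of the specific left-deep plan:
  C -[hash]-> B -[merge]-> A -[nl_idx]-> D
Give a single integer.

step 1: scan C: cost=300, card=300
step 2: join B via hash
    card(P join B) = 300*120/(10) = 3600
    cost = 300 + 2*120*7 + 300 = 2280
step 3: join A via merge
    card(P join A) = 3600*60/(60) = 3600
    cost = 2280 + 3600*12 + 60*6 + 3600 + 60 = 49500
step 4: join D via nl_idx
    card(P join D) = 3600*100/(120) = 3000
    cost = 49500 + 3600*7 + 3000 = 77700

77700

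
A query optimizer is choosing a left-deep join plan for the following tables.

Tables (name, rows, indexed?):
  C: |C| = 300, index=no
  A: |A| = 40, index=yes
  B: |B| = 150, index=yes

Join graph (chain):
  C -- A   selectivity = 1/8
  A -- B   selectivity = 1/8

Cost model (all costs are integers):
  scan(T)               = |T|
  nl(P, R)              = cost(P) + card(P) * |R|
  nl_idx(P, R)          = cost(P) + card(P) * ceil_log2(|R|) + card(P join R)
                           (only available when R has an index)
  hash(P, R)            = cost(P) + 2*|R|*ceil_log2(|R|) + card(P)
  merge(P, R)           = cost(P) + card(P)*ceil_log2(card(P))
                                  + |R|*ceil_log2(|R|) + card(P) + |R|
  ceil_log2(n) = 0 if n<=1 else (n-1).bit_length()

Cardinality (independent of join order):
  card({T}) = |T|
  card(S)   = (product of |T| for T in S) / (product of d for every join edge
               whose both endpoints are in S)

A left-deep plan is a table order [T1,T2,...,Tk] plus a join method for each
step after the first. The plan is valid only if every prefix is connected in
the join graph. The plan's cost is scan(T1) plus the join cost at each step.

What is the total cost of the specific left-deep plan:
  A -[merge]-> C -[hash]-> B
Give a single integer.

step 1: scan A: cost=40, card=40
step 2: join C via merge
    card(P join C) = 40*300/(8) = 1500
    cost = 40 + 40*6 + 300*9 + 40 + 300 = 3320
step 3: join B via hash
    card(P join B) = 1500*150/(8) = 28125
    cost = 3320 + 2*150*8 + 1500 = 7220

7220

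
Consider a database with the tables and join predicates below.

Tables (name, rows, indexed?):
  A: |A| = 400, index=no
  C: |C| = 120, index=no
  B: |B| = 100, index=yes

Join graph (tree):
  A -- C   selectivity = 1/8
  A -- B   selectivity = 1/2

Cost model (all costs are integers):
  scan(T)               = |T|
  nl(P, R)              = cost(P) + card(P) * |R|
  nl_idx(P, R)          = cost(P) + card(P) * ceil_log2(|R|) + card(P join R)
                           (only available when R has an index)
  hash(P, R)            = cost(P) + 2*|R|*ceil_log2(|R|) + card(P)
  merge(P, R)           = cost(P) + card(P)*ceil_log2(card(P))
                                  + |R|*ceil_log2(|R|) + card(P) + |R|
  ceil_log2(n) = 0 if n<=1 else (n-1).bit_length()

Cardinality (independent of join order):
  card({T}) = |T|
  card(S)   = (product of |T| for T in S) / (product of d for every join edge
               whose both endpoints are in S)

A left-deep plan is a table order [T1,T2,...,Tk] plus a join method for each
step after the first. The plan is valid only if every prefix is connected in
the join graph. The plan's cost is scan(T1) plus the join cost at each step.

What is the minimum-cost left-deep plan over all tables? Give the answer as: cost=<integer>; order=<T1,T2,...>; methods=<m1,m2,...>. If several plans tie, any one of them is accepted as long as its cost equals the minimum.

cost=9880; order=A,C,B; methods=hash,hash

Selinger DP (subsets sized 1..n):
  {A}: scan cost=400, card=400
  {C}: scan cost=120, card=120
  {B}: scan cost=100, card=100
  {AC}: card=6000; try (C,hash)→2480, (A,merge)→5080, (C,merge)→5360, (A,hash)→7440, (A,nl)→48120, (C,nl)→48400; best=2480 via (C,hash)
  {AB}: card=20000; try (B,hash)→2200, (A,merge)→4900, (B,merge)→5200, (A,hash)→7400, (B,nl_idx)→23200, (A,nl)→40100 …(+1); best=2200 via (B,hash)
  {ABC}: card=300000; try (B,hash)→9880, (C,hash)→23880, (B,merge)→87280, (C,merge)→323160, (B,nl_idx)→344480, (B,nl)→602480 …(+1); best=9880 via (B,hash)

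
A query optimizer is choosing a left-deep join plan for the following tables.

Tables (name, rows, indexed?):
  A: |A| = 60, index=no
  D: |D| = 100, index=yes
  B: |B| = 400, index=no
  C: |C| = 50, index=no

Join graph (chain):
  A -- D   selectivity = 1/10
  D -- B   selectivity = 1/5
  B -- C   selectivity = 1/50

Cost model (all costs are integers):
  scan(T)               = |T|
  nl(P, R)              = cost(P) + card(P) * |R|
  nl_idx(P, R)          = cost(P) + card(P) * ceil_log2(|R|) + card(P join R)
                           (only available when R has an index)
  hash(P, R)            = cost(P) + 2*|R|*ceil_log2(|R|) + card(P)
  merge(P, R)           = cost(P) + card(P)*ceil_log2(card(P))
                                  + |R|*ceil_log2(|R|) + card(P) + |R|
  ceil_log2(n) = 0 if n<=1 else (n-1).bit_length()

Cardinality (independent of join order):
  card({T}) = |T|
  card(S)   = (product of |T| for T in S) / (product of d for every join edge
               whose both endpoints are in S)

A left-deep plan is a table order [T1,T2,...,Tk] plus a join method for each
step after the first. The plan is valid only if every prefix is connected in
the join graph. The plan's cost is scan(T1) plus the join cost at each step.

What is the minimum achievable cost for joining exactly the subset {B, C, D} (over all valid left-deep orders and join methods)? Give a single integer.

3200

Selinger DP over subsets of {B,C,D}:
  {D}: scan cost=100, card=100
  {B}: scan cost=400, card=400
  {C}: scan cost=50, card=50
  {BD}: card=8000; try (D,hash)→2200, (B,merge)→4900, (D,merge)→5200, (B,hash)→7400, (D,nl_idx)→11200, (B,nl)→40100 …(+1); best=2200 via (D,hash)
  {BC}: card=400; try (C,hash)→1400, (B,merge)→4400, (C,merge)→4750, (B,hash)→7300, (B,nl)→20050, (C,nl)→20400; best=1400 via (C,hash)
  {BCD}: card=8000; try (D,hash)→3200, (D,merge)→6200, (C,hash)→10800, (D,nl_idx)→12200, (D,nl)→41400, (C,merge)→114550 …(+1); best=3200 via (D,hash)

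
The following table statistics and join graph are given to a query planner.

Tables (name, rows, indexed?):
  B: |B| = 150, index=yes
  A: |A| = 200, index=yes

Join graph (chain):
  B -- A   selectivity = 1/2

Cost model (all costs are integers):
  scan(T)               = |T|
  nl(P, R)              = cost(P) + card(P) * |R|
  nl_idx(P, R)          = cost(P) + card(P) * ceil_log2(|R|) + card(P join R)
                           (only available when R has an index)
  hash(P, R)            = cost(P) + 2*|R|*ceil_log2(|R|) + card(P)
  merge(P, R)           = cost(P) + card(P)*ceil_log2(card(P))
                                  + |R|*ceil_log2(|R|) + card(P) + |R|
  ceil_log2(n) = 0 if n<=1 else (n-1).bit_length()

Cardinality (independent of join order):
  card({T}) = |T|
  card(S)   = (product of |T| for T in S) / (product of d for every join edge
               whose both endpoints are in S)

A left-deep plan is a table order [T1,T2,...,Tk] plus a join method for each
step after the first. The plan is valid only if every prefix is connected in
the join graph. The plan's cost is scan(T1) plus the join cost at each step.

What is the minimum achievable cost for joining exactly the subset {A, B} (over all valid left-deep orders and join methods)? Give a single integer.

2800

Selinger DP over subsets of {A,B}:
  {B}: scan cost=150, card=150
  {A}: scan cost=200, card=200
  {AB}: card=15000; try (B,hash)→2800, (A,merge)→3300, (B,merge)→3350, (A,hash)→3500, (A,nl_idx)→16350, (B,nl_idx)→16800 …(+2); best=2800 via (B,hash)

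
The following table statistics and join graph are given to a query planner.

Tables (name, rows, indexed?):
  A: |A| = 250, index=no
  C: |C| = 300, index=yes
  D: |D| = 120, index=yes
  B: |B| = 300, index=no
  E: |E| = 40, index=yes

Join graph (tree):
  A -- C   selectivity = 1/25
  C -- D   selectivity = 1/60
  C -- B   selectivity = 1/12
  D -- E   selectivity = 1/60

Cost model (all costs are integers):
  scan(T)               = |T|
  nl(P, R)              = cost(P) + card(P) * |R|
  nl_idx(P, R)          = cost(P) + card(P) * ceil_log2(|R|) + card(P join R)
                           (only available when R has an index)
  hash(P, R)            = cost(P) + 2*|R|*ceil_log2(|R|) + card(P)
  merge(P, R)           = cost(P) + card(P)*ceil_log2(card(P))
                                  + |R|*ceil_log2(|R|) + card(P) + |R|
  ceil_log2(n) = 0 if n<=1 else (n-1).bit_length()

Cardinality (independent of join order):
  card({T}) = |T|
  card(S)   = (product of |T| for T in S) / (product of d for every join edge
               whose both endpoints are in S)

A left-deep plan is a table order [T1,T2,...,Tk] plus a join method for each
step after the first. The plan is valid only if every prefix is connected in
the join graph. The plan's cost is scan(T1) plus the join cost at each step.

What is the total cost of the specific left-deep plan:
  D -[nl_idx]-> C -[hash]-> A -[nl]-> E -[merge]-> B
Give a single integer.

301400

step 1: scan D: cost=120, card=120
step 2: join C via nl_idx
    card(P join C) = 120*300/(60) = 600
    cost = 120 + 120*9 + 600 = 1800
step 3: join A via hash
    card(P join A) = 600*250/(25) = 6000
    cost = 1800 + 2*250*8 + 600 = 6400
step 4: join E via nl
    card(P join E) = 6000*40/(60) = 4000
    cost = 6400 + 6000*40 = 246400
step 5: join B via merge
    card(P join B) = 4000*300/(12) = 100000
    cost = 246400 + 4000*12 + 300*9 + 4000 + 300 = 301400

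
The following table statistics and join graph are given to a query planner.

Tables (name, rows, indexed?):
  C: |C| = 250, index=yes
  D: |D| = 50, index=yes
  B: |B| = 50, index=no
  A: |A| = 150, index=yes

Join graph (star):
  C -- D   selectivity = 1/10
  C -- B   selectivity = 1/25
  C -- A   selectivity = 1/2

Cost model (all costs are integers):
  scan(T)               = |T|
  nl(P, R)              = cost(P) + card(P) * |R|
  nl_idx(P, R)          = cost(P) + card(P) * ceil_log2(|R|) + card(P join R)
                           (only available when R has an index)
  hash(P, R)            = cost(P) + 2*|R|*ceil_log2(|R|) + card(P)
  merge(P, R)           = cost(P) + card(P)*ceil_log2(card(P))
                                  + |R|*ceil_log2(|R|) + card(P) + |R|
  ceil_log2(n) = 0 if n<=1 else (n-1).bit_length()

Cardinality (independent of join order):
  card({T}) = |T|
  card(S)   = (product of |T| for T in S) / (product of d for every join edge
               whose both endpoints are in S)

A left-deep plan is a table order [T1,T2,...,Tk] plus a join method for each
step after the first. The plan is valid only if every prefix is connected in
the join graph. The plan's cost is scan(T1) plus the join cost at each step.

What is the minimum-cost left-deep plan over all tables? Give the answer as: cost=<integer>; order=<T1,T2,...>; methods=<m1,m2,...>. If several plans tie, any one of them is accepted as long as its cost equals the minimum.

Selinger DP (subsets sized 1..n):
  {C}: scan cost=250, card=250
  {D}: scan cost=50, card=50
  {B}: scan cost=50, card=50
  {A}: scan cost=150, card=150
  {CD}: card=1250; try (D,hash)→1100, (C,nl_idx)→1700, (C,merge)→2650, (D,merge)→2850, (D,nl_idx)→3000, (C,hash)→4100 …(+2); best=1100 via (D,hash)
  {BC}: card=500; try (C,nl_idx)→950, (B,hash)→1100, (C,merge)→2650, (B,merge)→2850, (C,hash)→4100, (C,nl)→12550 …(+1); best=950 via (C,nl_idx)
  {AC}: card=18750; try (A,hash)→2900, (C,merge)→3750, (A,merge)→3850, (C,hash)→4300, (C,nl_idx)→20100, (A,nl_idx)→21000 …(+2); best=2900 via (A,hash)
  {BCD}: card=2500; try (D,hash)→2050, (B,hash)→2950, (D,merge)→6300, (D,nl_idx)→6450, (B,merge)→16450, (D,nl)→25950 …(+1); best=2050 via (D,hash)
  {ACD}: card=93750; try (A,hash)→4750, (A,merge)→17450, (D,hash)→22250, (A,nl_idx)→104850, (A,nl)→188600, (D,nl_idx)→209150 …(+2); best=4750 via (A,hash)
  {ABC}: card=37500; try (A,hash)→3850, (A,merge)→7300, (B,hash)→22250, (A,nl_idx)→42450, (A,nl)→75950, (B,merge)→303250 …(+1); best=3850 via (A,hash)
  {ABCD}: card=187500; try (A,hash)→6950, (A,merge)→35900, (D,hash)→41950, (B,hash)→99100, (A,nl_idx)→209550, (A,nl)→377050 …(+5); best=6950 via (A,hash)

cost=6950; order=B,C,D,A; methods=nl_idx,hash,hash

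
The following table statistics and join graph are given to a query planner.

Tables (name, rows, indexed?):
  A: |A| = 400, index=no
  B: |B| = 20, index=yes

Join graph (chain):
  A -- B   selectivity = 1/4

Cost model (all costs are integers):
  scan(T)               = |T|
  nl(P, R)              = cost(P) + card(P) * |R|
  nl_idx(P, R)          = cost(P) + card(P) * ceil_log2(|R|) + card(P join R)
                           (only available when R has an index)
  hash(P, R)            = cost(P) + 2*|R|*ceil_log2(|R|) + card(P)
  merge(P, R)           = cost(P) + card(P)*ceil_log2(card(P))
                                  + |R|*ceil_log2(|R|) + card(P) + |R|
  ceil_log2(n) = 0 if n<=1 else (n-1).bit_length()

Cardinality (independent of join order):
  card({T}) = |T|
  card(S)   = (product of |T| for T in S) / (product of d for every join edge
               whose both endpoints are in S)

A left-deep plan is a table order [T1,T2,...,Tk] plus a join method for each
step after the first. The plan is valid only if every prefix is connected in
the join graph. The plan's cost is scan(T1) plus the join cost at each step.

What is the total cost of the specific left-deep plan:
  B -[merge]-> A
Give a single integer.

step 1: scan B: cost=20, card=20
step 2: join A via merge
    card(P join A) = 20*400/(4) = 2000
    cost = 20 + 20*5 + 400*9 + 20 + 400 = 4140

4140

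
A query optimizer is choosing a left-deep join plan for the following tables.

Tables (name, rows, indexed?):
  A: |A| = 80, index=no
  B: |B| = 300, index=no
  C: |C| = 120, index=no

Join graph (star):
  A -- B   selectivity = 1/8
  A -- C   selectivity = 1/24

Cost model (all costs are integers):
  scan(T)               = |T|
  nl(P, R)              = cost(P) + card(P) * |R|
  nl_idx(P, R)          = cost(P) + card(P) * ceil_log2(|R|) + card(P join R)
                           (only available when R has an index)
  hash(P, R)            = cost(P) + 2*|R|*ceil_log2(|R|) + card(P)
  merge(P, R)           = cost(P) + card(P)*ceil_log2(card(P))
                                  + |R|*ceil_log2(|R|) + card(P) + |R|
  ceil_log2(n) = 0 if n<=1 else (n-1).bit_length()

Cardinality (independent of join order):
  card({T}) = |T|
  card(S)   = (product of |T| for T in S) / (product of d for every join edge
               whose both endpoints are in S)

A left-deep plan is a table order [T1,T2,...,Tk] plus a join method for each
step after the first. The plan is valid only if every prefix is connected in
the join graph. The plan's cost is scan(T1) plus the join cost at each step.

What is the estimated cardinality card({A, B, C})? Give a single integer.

15000

Tables in S: A(80), B(300), C(120)
Edges inside S: A-B(d=8), A-C(d=24)
numerator = 80 * 300 * 120 = 2880000
denominator = 8 * 24 = 192
card(S) = 2880000 / 192 = 15000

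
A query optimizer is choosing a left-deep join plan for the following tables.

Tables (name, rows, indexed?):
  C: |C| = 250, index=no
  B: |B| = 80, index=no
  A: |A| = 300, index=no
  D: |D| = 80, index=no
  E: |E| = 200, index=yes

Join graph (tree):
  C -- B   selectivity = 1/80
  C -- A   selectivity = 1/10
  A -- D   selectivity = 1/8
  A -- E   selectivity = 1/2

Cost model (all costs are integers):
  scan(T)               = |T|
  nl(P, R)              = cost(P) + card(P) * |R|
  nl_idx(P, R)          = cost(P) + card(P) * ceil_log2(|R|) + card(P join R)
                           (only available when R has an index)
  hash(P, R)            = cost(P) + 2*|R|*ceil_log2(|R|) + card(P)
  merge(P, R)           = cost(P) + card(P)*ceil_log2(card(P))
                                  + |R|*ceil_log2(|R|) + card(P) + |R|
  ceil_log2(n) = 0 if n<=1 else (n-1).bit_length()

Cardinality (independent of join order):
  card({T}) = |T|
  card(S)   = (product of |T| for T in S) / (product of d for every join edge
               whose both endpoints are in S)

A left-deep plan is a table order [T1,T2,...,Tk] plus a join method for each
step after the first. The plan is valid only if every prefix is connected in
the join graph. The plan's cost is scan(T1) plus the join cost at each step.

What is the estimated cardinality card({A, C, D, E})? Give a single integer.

Tables in S: A(300), C(250), D(80), E(200)
Edges inside S: C-A(d=10), A-D(d=8), A-E(d=2)
numerator = 300 * 250 * 80 * 200 = 1200000000
denominator = 10 * 8 * 2 = 160
card(S) = 1200000000 / 160 = 7500000

7500000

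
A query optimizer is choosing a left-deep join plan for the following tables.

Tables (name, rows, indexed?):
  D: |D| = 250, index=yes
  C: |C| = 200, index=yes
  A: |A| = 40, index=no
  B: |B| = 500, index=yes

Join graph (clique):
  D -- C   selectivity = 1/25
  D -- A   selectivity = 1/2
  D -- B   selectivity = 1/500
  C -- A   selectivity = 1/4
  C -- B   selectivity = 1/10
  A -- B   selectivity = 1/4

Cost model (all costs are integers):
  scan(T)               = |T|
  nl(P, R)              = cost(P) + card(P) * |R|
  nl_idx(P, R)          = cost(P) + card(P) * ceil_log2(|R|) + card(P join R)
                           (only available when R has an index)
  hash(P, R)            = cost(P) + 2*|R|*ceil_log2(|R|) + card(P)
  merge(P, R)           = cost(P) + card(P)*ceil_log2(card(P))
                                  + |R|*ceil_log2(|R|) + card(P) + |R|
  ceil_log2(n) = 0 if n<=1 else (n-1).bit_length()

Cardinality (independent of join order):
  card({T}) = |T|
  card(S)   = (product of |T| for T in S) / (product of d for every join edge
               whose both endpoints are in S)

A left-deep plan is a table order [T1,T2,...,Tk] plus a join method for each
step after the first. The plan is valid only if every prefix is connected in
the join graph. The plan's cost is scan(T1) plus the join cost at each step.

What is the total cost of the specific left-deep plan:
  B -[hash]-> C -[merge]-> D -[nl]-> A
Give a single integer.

164450

step 1: scan B: cost=500, card=500
step 2: join C via hash
    card(P join C) = 500*200/(10) = 10000
    cost = 500 + 2*200*8 + 500 = 4200
step 3: join D via merge
    card(P join D) = 10000*250/(25*500) = 200
    cost = 4200 + 10000*14 + 250*8 + 10000 + 250 = 156450
step 4: join A via nl
    card(P join A) = 200*40/(2*4*4) = 250
    cost = 156450 + 200*40 = 164450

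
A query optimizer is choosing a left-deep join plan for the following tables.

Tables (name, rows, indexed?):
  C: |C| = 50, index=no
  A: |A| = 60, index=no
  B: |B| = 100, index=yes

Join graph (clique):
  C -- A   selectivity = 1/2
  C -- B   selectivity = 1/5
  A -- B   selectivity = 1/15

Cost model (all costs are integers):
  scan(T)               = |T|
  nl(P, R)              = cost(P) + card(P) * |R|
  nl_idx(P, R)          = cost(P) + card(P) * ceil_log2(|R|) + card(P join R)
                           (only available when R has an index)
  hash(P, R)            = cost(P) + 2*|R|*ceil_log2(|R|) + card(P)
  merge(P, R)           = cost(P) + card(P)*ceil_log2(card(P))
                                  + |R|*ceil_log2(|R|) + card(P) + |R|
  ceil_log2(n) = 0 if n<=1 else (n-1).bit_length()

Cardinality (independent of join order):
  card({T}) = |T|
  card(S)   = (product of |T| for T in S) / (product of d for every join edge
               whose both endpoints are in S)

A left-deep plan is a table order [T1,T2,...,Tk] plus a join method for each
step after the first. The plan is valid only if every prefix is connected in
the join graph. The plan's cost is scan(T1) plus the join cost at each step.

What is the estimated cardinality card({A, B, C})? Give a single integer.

Tables in S: A(60), B(100), C(50)
Edges inside S: C-A(d=2), C-B(d=5), A-B(d=15)
numerator = 60 * 100 * 50 = 300000
denominator = 2 * 5 * 15 = 150
card(S) = 300000 / 150 = 2000

2000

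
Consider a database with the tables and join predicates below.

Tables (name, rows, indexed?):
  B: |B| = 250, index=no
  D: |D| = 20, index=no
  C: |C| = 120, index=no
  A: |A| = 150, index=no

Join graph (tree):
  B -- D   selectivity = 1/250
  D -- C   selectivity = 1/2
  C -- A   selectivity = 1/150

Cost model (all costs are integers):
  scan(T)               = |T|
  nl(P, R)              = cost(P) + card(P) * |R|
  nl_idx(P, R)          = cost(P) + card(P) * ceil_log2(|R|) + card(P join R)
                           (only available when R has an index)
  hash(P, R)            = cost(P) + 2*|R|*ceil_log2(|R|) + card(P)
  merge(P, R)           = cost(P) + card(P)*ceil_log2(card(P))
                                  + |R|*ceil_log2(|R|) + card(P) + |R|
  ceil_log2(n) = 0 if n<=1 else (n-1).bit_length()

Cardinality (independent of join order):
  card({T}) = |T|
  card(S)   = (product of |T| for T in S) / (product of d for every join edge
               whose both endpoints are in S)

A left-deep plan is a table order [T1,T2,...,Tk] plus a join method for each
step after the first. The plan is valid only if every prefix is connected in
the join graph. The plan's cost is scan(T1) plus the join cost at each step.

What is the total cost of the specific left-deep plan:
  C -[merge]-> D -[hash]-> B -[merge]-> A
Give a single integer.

step 1: scan C: cost=120, card=120
step 2: join D via merge
    card(P join D) = 120*20/(2) = 1200
    cost = 120 + 120*7 + 20*5 + 120 + 20 = 1200
step 3: join B via hash
    card(P join B) = 1200*250/(250) = 1200
    cost = 1200 + 2*250*8 + 1200 = 6400
step 4: join A via merge
    card(P join A) = 1200*150/(150) = 1200
    cost = 6400 + 1200*11 + 150*8 + 1200 + 150 = 22150

22150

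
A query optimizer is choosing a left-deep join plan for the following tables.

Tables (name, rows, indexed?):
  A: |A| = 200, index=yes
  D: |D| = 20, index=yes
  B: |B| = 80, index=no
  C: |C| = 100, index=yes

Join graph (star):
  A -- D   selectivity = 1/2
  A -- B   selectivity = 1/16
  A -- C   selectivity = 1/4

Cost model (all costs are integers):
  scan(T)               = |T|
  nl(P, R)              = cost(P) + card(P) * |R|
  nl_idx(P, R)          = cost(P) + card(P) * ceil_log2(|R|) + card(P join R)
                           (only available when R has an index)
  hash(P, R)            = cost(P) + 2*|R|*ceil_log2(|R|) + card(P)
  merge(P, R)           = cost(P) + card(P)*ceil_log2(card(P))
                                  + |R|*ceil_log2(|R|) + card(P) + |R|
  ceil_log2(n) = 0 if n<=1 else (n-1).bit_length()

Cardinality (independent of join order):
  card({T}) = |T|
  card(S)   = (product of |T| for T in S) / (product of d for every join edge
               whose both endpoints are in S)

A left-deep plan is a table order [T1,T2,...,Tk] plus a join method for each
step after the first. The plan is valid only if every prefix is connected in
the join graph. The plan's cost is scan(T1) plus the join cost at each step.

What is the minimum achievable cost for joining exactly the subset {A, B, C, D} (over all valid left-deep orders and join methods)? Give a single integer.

Selinger DP over subsets of {A,B,C,D}:
  {A}: scan cost=200, card=200
  {D}: scan cost=20, card=20
  {B}: scan cost=80, card=80
  {C}: scan cost=100, card=100
  {AD}: card=2000; try (D,hash)→600, (A,merge)→1940, (D,merge)→2120, (A,nl_idx)→2180, (D,nl_idx)→3200, (A,hash)→3240 …(+2); best=600 via (D,hash)
  {AB}: card=1000; try (B,hash)→1520, (A,nl_idx)→1720, (A,merge)→2520, (B,merge)→2640, (A,hash)→3360, (A,nl)→16080 …(+1); best=1520 via (B,hash)
  {AC}: card=5000; try (C,hash)→1800, (A,merge)→2700, (C,merge)→2800, (A,hash)→3400, (A,nl_idx)→5900, (C,nl_idx)→6600 …(+2); best=1800 via (C,hash)
  {ABD}: card=10000; try (D,hash)→2720, (B,hash)→3720, (D,merge)→12640, (D,nl_idx)→16520, (D,nl)→21520, (B,merge)→25240 …(+1); best=2720 via (D,hash)
  {ACD}: card=50000; try (C,hash)→4000, (D,hash)→7000, (C,merge)→25400, (C,nl_idx)→64600, (D,merge)→71920, (D,nl_idx)→76800 …(+2); best=4000 via (C,hash)
  {ABC}: card=25000; try (C,hash)→3920, (B,hash)→7920, (C,merge)→13320, (C,nl_idx)→33520, (B,merge)→72440, (C,nl)→101520 …(+1); best=3920 via (C,hash)
  {ABCD}: card=250000; try (C,hash)→14120, (D,hash)→29120, (B,hash)→55120, (C,merge)→153520, (C,nl_idx)→322720, (D,nl_idx)→378920 …(+5); best=14120 via (C,hash)

14120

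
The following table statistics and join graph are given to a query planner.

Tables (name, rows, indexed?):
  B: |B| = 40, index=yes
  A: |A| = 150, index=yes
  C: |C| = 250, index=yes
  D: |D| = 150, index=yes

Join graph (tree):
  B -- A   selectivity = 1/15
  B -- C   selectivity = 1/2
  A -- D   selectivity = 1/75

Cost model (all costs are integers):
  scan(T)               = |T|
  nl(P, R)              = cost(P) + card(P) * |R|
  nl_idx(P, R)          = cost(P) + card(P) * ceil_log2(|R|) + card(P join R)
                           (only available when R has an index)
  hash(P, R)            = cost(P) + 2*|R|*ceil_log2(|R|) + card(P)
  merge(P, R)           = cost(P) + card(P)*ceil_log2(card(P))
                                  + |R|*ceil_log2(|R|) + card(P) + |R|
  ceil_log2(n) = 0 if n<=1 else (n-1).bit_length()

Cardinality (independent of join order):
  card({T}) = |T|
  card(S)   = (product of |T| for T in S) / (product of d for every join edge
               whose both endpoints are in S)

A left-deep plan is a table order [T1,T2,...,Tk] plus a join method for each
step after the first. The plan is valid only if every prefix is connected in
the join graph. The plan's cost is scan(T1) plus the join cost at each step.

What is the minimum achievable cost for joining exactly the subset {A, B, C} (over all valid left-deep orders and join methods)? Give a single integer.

5160

Selinger DP over subsets of {A,B,C}:
  {B}: scan cost=40, card=40
  {A}: scan cost=150, card=150
  {C}: scan cost=250, card=250
  {AB}: card=400; try (A,nl_idx)→760, (B,hash)→780, (B,nl_idx)→1450, (A,merge)→1670, (B,merge)→1780, (A,hash)→2480 …(+2); best=760 via (A,nl_idx)
  {BC}: card=5000; try (B,hash)→980, (C,merge)→2570, (B,merge)→2780, (C,hash)→4080, (C,nl_idx)→5360, (B,nl_idx)→6750 …(+2); best=980 via (B,hash)
  {ABC}: card=50000; try (C,hash)→5160, (C,merge)→7010, (A,hash)→8380, (C,nl_idx)→53960, (A,merge)→72330, (A,nl_idx)→90980 …(+2); best=5160 via (C,hash)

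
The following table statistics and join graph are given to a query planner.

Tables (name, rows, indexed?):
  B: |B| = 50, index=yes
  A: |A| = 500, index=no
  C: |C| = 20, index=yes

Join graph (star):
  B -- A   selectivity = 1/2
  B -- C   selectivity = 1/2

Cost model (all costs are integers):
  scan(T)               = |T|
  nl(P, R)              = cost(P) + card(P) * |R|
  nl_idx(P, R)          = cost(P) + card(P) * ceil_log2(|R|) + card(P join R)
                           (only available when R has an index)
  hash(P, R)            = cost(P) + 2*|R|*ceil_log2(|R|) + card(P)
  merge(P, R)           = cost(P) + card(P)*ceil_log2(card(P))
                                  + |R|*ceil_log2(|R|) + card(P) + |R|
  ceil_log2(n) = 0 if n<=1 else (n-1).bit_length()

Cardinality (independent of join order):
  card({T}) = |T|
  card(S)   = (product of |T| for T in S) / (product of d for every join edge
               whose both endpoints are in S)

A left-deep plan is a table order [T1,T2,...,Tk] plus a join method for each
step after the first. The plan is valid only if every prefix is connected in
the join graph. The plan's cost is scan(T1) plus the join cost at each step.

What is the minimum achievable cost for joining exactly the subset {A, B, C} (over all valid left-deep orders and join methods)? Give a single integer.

9800

Selinger DP over subsets of {A,B,C}:
  {B}: scan cost=50, card=50
  {A}: scan cost=500, card=500
  {C}: scan cost=20, card=20
  {AB}: card=12500; try (B,hash)→1600, (A,merge)→5400, (B,merge)→5850, (A,hash)→9100, (B,nl_idx)→16000, (A,nl)→25050 …(+1); best=1600 via (B,hash)
  {BC}: card=500; try (C,hash)→300, (B,merge)→490, (C,merge)→520, (B,hash)→640, (B,nl_idx)→640, (C,nl_idx)→800 …(+2); best=300 via (C,hash)
  {ABC}: card=125000; try (A,hash)→9800, (A,merge)→10300, (C,hash)→14300, (C,nl_idx)→189100, (C,merge)→189220, (A,nl)→250300 …(+1); best=9800 via (A,hash)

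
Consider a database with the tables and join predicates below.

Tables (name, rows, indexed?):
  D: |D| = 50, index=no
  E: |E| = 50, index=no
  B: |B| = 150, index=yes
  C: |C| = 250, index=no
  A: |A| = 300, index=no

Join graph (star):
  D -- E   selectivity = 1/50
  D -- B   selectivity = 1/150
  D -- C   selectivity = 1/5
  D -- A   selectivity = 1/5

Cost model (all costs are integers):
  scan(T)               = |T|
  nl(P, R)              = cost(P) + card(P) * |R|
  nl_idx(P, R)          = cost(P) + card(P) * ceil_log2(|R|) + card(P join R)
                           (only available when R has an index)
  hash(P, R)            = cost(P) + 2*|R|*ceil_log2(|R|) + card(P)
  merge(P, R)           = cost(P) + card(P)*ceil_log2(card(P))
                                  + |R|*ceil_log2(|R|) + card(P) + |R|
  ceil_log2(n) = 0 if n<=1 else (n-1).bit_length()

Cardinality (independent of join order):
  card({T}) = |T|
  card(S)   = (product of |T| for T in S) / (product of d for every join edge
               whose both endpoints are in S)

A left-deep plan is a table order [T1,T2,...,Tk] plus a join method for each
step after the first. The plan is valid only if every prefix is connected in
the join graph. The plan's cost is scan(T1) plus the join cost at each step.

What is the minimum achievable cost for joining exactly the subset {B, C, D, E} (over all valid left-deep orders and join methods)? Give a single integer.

3750

Selinger DP over subsets of {B,C,D,E}:
  {D}: scan cost=50, card=50
  {E}: scan cost=50, card=50
  {B}: scan cost=150, card=150
  {C}: scan cost=250, card=250
  {DE}: card=50; try (E,hash)→700, (D,hash)→700, (E,merge)→750, (D,merge)→750, (E,nl)→2550, (D,nl)→2550; best=700 via (E,hash)
  {BD}: card=50; try (B,nl_idx)→500, (D,hash)→900, (B,merge)→1750, (D,merge)→1850, (B,hash)→2500, (B,nl)→7550 …(+1); best=500 via (B,nl_idx)
  {CD}: card=2500; try (D,hash)→1100, (C,merge)→2650, (D,merge)→2850, (C,hash)→4100, (C,nl)→12550, (D,nl)→12750; best=1100 via (D,hash)
  {BDE}: card=50; try (E,hash)→1150, (B,nl_idx)→1150, (E,merge)→1200, (B,merge)→2400, (E,nl)→3000, (B,hash)→3150 …(+1); best=1150 via (E,hash)
  {CDE}: card=2500; try (C,merge)→3300, (E,hash)→4200, (C,hash)→4750, (C,nl)→13200, (E,merge)→33950, (E,nl)→126100; best=3300 via (C,merge)
  {BCD}: card=2500; try (C,merge)→3100, (C,hash)→4550, (B,hash)→6000, (C,nl)→13000, (B,nl_idx)→23600, (B,merge)→34950 …(+1); best=3100 via (C,merge)
  {BCDE}: card=2500; try (C,merge)→3750, (C,hash)→5200, (E,hash)→6200, (B,hash)→8200, (C,nl)→13650, (B,nl_idx)→25800 …(+4); best=3750 via (C,merge)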